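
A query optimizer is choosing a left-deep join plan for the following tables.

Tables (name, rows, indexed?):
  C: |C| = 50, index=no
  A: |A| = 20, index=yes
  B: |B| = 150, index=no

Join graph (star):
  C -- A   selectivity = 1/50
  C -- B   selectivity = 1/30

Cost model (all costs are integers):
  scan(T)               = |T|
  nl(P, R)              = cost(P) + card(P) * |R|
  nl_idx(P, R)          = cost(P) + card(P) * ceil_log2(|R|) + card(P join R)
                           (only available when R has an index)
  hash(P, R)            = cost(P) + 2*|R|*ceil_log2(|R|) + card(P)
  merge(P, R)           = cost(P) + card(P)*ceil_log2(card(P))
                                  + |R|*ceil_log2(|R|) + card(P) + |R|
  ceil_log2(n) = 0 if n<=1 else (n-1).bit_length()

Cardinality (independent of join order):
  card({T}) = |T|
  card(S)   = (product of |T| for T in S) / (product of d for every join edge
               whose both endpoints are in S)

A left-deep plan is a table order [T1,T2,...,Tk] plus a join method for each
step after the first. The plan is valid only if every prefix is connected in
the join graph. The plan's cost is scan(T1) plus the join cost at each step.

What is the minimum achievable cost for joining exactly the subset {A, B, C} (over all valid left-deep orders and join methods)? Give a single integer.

Selinger DP over subsets of {A,B,C}:
  {C}: scan cost=50, card=50
  {A}: scan cost=20, card=20
  {B}: scan cost=150, card=150
  {AC}: card=20; try (A,hash)→300, (A,nl_idx)→320, (C,merge)→490, (A,merge)→520, (C,hash)→640, (C,nl)→1020 …(+1); best=300 via (A,hash)
  {BC}: card=250; try (C,hash)→900, (B,merge)→1750, (C,merge)→1850, (B,hash)→2500, (B,nl)→7550, (C,nl)→7650; best=900 via (C,hash)
  {ABC}: card=100; try (A,hash)→1350, (B,merge)→1770, (A,nl_idx)→2250, (B,hash)→2720, (A,merge)→3270, (B,nl)→3300 …(+1); best=1350 via (A,hash)

1350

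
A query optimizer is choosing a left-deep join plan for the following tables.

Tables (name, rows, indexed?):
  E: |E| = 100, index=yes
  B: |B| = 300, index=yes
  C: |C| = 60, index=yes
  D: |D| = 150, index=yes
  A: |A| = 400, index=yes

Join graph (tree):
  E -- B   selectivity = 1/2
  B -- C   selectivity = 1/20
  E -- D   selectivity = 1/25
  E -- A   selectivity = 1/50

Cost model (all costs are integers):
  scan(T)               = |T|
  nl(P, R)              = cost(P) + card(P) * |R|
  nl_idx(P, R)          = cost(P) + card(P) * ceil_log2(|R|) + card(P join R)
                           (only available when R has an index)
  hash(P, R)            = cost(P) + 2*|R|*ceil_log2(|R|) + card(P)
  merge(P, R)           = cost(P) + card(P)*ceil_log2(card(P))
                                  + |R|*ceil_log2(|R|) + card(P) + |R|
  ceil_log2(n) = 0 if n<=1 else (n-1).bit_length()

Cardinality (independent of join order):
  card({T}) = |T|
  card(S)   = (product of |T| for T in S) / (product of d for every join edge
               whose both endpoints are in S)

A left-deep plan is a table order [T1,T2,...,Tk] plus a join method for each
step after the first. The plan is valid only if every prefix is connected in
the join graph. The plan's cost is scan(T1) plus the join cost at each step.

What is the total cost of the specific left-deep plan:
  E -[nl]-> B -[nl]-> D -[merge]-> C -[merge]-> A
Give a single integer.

9304520

step 1: scan E: cost=100, card=100
step 2: join B via nl
    card(P join B) = 100*300/(2) = 15000
    cost = 100 + 100*300 = 30100
step 3: join D via nl
    card(P join D) = 15000*150/(25) = 90000
    cost = 30100 + 15000*150 = 2280100
step 4: join C via merge
    card(P join C) = 90000*60/(20) = 270000
    cost = 2280100 + 90000*17 + 60*6 + 90000 + 60 = 3900520
step 5: join A via merge
    card(P join A) = 270000*400/(50) = 2160000
    cost = 3900520 + 270000*19 + 400*9 + 270000 + 400 = 9304520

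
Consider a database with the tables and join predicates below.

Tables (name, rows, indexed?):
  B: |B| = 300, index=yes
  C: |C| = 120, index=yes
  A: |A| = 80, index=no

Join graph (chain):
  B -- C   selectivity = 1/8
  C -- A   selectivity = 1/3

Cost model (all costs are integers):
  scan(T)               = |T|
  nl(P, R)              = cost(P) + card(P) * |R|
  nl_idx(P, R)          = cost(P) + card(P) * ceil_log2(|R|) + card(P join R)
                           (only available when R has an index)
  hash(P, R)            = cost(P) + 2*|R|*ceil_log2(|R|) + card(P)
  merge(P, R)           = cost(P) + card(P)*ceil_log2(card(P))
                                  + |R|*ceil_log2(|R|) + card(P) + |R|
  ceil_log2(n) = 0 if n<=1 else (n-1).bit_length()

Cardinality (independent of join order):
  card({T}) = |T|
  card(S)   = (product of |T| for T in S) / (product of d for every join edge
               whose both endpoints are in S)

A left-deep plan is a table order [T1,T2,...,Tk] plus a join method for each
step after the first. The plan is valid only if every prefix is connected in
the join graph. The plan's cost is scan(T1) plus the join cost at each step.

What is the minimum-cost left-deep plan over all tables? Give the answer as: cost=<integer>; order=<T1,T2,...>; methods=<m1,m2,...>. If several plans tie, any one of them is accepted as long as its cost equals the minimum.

Selinger DP (subsets sized 1..n):
  {B}: scan cost=300, card=300
  {C}: scan cost=120, card=120
  {A}: scan cost=80, card=80
  {BC}: card=4500; try (C,hash)→2280, (B,merge)→4080, (C,merge)→4260, (B,hash)→5640, (B,nl_idx)→5700, (C,nl_idx)→6900 …(+2); best=2280 via (C,hash)
  {AC}: card=3200; try (A,hash)→1360, (C,merge)→1680, (A,merge)→1720, (C,hash)→1840, (C,nl_idx)→3840, (C,nl)→9680 …(+1); best=1360 via (A,hash)
  {ABC}: card=120000; try (A,hash)→7900, (B,hash)→9960, (B,merge)→45960, (A,merge)→65920, (B,nl_idx)→150160, (A,nl)→362280 …(+1); best=7900 via (A,hash)

cost=7900; order=B,C,A; methods=hash,hash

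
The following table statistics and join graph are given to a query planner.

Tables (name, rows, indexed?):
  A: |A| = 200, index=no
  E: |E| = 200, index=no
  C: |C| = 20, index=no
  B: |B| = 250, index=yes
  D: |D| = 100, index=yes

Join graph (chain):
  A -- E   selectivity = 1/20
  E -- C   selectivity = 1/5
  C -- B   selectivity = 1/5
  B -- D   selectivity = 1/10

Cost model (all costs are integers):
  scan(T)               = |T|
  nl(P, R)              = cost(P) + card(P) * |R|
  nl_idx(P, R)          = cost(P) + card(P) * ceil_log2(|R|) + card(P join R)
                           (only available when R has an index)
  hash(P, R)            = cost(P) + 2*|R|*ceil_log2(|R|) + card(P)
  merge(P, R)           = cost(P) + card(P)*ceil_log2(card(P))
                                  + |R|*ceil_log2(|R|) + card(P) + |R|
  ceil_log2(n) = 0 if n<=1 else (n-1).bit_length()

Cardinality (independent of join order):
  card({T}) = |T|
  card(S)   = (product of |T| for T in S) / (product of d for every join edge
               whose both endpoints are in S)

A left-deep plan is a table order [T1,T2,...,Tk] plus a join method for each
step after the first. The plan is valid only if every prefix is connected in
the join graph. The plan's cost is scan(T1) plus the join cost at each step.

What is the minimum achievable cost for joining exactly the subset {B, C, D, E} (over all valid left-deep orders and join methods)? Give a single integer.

Selinger DP over subsets of {B,C,D,E}:
  {E}: scan cost=200, card=200
  {C}: scan cost=20, card=20
  {B}: scan cost=250, card=250
  {D}: scan cost=100, card=100
  {CE}: card=800; try (C,hash)→600, (E,merge)→1940, (C,merge)→2120, (E,hash)→3240, (E,nl)→4020, (C,nl)→4200; best=600 via (C,hash)
  {BC}: card=1000; try (C,hash)→700, (B,nl_idx)→1180, (B,merge)→2390, (C,merge)→2620, (B,hash)→4040, (B,nl)→5020 …(+1); best=700 via (C,hash)
  {BD}: card=2500; try (D,hash)→1900, (B,merge)→3150, (D,merge)→3300, (B,nl_idx)→3400, (B,hash)→4200, (D,nl_idx)→4500 …(+2); best=1900 via (D,hash)
  {BCE}: card=40000; try (E,hash)→4900, (B,hash)→5400, (B,merge)→11650, (E,merge)→13500, (B,nl_idx)→47000, (B,nl)→200600 …(+1); best=4900 via (E,hash)
  {BCD}: card=10000; try (D,hash)→3100, (C,hash)→4600, (D,merge)→12500, (D,nl_idx)→17700, (C,merge)→34520, (C,nl)→51900 …(+1); best=3100 via (D,hash)
  {BCDE}: card=400000; try (E,hash)→16300, (D,hash)→46300, (E,merge)→154900, (D,nl_idx)→684900, (D,merge)→685700, (E,nl)→2003100 …(+1); best=16300 via (E,hash)

16300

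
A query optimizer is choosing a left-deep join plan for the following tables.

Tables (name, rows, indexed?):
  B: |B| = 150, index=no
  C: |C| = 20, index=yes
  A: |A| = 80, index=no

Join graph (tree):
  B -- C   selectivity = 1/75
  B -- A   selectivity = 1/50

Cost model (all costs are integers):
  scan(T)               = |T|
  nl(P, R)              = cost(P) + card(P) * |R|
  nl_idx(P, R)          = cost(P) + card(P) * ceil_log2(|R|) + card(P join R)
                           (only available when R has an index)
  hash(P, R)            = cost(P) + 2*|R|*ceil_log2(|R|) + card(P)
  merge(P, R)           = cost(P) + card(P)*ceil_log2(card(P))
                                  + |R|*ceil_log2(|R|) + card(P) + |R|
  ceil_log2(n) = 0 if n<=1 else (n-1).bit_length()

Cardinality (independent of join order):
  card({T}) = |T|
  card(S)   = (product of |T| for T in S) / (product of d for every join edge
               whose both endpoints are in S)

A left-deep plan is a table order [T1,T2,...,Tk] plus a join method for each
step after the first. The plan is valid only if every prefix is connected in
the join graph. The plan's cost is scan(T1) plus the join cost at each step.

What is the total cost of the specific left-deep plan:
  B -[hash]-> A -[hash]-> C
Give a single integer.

step 1: scan B: cost=150, card=150
step 2: join A via hash
    card(P join A) = 150*80/(50) = 240
    cost = 150 + 2*80*7 + 150 = 1420
step 3: join C via hash
    card(P join C) = 240*20/(75) = 64
    cost = 1420 + 2*20*5 + 240 = 1860

1860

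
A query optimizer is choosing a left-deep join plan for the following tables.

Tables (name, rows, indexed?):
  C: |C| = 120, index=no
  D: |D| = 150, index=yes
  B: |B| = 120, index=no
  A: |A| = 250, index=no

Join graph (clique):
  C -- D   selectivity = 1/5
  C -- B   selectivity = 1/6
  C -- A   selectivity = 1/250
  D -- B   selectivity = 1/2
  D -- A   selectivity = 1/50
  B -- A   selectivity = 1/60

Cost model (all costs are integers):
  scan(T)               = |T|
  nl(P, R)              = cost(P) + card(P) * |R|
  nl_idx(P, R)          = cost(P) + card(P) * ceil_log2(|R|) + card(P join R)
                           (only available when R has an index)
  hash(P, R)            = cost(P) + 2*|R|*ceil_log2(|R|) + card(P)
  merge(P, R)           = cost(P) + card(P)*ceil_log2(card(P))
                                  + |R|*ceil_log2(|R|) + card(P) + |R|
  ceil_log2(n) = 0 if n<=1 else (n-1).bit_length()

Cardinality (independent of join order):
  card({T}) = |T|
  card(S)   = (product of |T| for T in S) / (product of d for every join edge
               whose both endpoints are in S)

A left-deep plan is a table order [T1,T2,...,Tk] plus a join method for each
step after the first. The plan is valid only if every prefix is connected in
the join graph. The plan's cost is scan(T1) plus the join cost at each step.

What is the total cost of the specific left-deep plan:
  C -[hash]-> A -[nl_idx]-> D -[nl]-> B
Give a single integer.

step 1: scan C: cost=120, card=120
step 2: join A via hash
    card(P join A) = 120*250/(250) = 120
    cost = 120 + 2*250*8 + 120 = 4240
step 3: join D via nl_idx
    card(P join D) = 120*150/(5*50) = 72
    cost = 4240 + 120*8 + 72 = 5272
step 4: join B via nl
    card(P join B) = 72*120/(6*2*60) = 12
    cost = 5272 + 72*120 = 13912

13912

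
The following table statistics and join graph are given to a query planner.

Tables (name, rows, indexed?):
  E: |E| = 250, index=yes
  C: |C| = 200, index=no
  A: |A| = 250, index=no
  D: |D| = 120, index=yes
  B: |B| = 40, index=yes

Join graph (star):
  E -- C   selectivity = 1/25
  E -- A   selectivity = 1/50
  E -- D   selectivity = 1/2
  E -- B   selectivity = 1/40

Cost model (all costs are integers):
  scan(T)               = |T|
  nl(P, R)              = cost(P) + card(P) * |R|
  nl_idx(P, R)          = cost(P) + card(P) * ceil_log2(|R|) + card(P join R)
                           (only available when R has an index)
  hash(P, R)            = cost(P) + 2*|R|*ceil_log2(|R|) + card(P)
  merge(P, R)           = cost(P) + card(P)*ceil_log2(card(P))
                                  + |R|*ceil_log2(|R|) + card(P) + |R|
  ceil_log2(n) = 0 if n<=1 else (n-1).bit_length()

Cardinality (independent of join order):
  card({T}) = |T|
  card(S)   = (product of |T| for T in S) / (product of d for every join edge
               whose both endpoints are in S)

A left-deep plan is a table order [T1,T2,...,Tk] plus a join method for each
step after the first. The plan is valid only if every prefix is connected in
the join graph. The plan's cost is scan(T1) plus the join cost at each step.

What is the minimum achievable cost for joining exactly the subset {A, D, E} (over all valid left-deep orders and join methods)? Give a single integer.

6430

Selinger DP over subsets of {A,D,E}:
  {E}: scan cost=250, card=250
  {A}: scan cost=250, card=250
  {D}: scan cost=120, card=120
  {AE}: card=1250; try (E,nl_idx)→3500, (E,hash)→4500, (A,hash)→4500, (E,merge)→4750, (A,merge)→4750, (E,nl)→62750 …(+1); best=3500 via (E,nl_idx)
  {DE}: card=15000; try (D,hash)→2180, (E,merge)→3330, (D,merge)→3460, (E,hash)→4240, (E,nl_idx)→16080, (D,nl_idx)→17000 …(+2); best=2180 via (D,hash)
  {ADE}: card=75000; try (D,hash)→6430, (D,merge)→19460, (A,hash)→21180, (D,nl_idx)→87250, (D,nl)→153500, (A,merge)→229430 …(+1); best=6430 via (D,hash)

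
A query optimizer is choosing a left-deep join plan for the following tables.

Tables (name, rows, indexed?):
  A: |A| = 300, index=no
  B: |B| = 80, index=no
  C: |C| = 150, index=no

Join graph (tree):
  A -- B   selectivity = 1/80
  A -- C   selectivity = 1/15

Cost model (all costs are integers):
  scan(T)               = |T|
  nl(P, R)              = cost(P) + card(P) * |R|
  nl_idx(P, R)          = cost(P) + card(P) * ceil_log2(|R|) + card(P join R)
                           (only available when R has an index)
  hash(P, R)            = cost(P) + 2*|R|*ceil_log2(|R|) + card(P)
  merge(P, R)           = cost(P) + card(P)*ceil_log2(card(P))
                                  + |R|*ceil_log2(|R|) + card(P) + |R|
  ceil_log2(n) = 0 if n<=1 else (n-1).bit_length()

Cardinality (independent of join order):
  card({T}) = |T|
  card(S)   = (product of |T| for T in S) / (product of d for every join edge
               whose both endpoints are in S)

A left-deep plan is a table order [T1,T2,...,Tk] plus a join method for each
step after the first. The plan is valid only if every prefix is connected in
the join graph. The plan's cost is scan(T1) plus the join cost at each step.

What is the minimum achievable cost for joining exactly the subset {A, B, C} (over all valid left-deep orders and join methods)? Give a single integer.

Selinger DP over subsets of {A,B,C}:
  {A}: scan cost=300, card=300
  {B}: scan cost=80, card=80
  {C}: scan cost=150, card=150
  {AB}: card=300; try (B,hash)→1720, (A,merge)→3720, (B,merge)→3940, (A,hash)→5560, (A,nl)→24080, (B,nl)→24300; best=1720 via (B,hash)
  {AC}: card=3000; try (C,hash)→3000, (A,merge)→4500, (C,merge)→4650, (A,hash)→5700, (A,nl)→45150, (C,nl)→45300; best=3000 via (C,hash)
  {ABC}: card=3000; try (C,hash)→4420, (C,merge)→6070, (B,hash)→7120, (B,merge)→42640, (C,nl)→46720, (B,nl)→243000; best=4420 via (C,hash)

4420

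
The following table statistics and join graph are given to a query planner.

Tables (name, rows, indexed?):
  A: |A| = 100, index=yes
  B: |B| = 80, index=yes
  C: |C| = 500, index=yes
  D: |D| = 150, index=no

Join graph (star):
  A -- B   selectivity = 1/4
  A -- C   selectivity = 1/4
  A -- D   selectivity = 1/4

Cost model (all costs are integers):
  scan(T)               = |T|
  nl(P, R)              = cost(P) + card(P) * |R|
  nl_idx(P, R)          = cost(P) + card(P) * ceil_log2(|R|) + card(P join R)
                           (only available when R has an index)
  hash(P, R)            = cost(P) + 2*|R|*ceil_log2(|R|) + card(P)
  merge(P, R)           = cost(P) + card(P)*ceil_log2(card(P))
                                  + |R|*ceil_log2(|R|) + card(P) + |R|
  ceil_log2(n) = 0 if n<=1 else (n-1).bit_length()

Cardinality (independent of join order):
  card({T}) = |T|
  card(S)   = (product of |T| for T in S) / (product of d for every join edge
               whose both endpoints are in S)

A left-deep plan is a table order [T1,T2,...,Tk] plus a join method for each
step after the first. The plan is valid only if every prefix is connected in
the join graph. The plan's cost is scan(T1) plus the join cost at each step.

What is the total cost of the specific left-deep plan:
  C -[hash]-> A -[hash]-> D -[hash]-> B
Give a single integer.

step 1: scan C: cost=500, card=500
step 2: join A via hash
    card(P join A) = 500*100/(4) = 12500
    cost = 500 + 2*100*7 + 500 = 2400
step 3: join D via hash
    card(P join D) = 12500*150/(4) = 468750
    cost = 2400 + 2*150*8 + 12500 = 17300
step 4: join B via hash
    card(P join B) = 468750*80/(4) = 9375000
    cost = 17300 + 2*80*7 + 468750 = 487170

487170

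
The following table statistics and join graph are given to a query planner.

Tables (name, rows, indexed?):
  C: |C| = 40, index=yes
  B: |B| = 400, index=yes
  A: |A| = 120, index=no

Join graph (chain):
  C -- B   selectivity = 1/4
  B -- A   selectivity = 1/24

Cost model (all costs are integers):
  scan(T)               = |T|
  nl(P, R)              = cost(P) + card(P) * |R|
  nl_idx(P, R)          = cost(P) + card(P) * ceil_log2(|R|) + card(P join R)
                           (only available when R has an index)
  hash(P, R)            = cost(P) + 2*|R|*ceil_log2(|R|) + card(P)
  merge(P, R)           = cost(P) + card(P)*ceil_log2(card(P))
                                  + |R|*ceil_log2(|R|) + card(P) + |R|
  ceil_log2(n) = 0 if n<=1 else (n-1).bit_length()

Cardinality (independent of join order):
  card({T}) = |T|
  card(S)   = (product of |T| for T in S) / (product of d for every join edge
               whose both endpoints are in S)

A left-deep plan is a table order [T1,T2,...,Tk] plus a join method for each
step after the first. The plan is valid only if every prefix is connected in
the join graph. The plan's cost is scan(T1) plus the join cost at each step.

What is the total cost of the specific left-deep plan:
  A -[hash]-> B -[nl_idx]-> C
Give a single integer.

step 1: scan A: cost=120, card=120
step 2: join B via hash
    card(P join B) = 120*400/(24) = 2000
    cost = 120 + 2*400*9 + 120 = 7440
step 3: join C via nl_idx
    card(P join C) = 2000*40/(4) = 20000
    cost = 7440 + 2000*6 + 20000 = 39440

39440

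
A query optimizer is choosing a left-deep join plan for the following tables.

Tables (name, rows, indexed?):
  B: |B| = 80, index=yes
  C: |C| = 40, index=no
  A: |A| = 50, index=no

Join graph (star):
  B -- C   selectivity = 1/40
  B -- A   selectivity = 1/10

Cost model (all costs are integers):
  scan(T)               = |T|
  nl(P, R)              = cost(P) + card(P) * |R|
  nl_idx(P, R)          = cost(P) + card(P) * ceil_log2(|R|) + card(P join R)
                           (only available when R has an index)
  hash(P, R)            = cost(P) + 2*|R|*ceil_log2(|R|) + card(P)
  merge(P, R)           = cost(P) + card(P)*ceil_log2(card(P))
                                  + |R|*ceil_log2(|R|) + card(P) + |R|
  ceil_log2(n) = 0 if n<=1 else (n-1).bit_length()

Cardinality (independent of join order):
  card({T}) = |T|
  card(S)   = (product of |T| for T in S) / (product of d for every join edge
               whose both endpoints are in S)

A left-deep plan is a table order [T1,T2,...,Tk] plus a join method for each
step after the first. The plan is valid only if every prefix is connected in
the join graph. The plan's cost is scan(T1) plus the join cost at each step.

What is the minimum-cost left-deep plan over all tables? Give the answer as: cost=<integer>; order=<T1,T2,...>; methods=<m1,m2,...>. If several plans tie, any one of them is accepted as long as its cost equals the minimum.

Selinger DP (subsets sized 1..n):
  {B}: scan cost=80, card=80
  {C}: scan cost=40, card=40
  {A}: scan cost=50, card=50
  {BC}: card=80; try (B,nl_idx)→400, (C,hash)→640, (B,merge)→960, (C,merge)→1000, (B,hash)→1200, (B,nl)→3240 …(+1); best=400 via (B,nl_idx)
  {AB}: card=400; try (A,hash)→760, (B,nl_idx)→800, (B,merge)→1040, (A,merge)→1070, (B,hash)→1220, (B,nl)→4050 …(+1); best=760 via (A,hash)
  {ABC}: card=400; try (A,hash)→1080, (A,merge)→1390, (C,hash)→1640, (A,nl)→4400, (C,merge)→5040, (C,nl)→16760; best=1080 via (A,hash)

cost=1080; order=C,B,A; methods=nl_idx,hash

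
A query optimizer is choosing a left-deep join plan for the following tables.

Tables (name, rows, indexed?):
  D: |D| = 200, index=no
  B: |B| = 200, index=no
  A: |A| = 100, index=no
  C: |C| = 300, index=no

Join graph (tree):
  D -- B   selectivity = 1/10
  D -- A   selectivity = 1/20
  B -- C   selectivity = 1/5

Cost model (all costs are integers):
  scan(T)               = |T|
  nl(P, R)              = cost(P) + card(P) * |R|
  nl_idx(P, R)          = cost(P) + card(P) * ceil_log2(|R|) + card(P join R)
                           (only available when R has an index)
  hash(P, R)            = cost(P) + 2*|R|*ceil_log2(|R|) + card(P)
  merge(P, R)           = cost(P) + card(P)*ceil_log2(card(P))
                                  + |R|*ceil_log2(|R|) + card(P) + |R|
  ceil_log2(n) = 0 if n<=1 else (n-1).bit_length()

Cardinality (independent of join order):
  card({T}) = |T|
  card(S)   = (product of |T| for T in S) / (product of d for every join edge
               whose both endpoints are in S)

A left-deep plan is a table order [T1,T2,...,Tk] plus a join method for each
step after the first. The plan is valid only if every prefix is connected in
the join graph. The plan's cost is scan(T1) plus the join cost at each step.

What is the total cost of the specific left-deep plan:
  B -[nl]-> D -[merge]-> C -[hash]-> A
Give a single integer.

step 1: scan B: cost=200, card=200
step 2: join D via nl
    card(P join D) = 200*200/(10) = 4000
    cost = 200 + 200*200 = 40200
step 3: join C via merge
    card(P join C) = 4000*300/(5) = 240000
    cost = 40200 + 4000*12 + 300*9 + 4000 + 300 = 95200
step 4: join A via hash
    card(P join A) = 240000*100/(20) = 1200000
    cost = 95200 + 2*100*7 + 240000 = 336600

336600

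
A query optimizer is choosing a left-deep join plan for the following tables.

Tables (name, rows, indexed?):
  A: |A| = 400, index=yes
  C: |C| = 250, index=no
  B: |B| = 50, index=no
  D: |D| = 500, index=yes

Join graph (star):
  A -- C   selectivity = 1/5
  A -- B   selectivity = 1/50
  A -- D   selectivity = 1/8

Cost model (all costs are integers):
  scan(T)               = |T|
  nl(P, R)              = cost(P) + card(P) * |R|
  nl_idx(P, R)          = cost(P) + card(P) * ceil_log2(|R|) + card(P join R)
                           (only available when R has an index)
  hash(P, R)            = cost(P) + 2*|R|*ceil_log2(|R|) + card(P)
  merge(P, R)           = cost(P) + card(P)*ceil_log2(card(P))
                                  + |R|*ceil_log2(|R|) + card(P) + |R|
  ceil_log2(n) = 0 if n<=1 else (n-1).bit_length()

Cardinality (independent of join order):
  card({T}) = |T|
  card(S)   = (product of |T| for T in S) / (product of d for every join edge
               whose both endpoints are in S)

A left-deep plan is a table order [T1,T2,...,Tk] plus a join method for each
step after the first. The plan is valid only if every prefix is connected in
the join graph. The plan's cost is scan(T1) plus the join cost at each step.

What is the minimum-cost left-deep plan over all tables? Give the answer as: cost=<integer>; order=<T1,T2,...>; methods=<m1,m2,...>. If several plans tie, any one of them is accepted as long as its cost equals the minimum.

Selinger DP (subsets sized 1..n):
  {A}: scan cost=400, card=400
  {C}: scan cost=250, card=250
  {B}: scan cost=50, card=50
  {D}: scan cost=500, card=500
  {AC}: card=20000; try (C,hash)→4800, (A,merge)→6500, (C,merge)→6650, (A,hash)→7700, (A,nl_idx)→22500, (A,nl)→100250 …(+1); best=4800 via (C,hash)
  {AB}: card=400; try (A,nl_idx)→900, (B,hash)→1400, (A,merge)→4400, (B,merge)→4750, (A,hash)→7300, (A,nl)→20050 …(+1); best=900 via (A,nl_idx)
  {AD}: card=25000; try (A,hash)→8200, (D,merge)→9400, (A,merge)→9500, (D,hash)→9800, (D,nl_idx)→29000, (A,nl_idx)→30000 …(+2); best=8200 via (A,hash)
  {ABC}: card=20000; try (C,hash)→5300, (C,merge)→7150, (B,hash)→25400, (C,nl)→100900, (B,merge)→325150, (B,nl)→1004800; best=5300 via (C,hash)
  {ACD}: card=1250000; try (D,hash)→33800, (C,hash)→37200, (D,merge)→329800, (C,merge)→410450, (D,nl_idx)→1434800, (C,nl)→6258200 …(+1); best=33800 via (D,hash)
  {ABD}: card=25000; try (D,merge)→9900, (D,hash)→10300, (D,nl_idx)→29500, (B,hash)→33800, (D,nl)→200900, (B,merge)→408550 …(+1); best=9900 via (D,merge)
  {ABCD}: card=1250000; try (D,hash)→34300, (C,hash)→38900, (D,merge)→330300, (C,merge)→412150, (B,hash)→1284400, (D,nl_idx)→1435300 …(+4); best=34300 via (D,hash)

cost=34300; order=B,A,C,D; methods=nl_idx,hash,hash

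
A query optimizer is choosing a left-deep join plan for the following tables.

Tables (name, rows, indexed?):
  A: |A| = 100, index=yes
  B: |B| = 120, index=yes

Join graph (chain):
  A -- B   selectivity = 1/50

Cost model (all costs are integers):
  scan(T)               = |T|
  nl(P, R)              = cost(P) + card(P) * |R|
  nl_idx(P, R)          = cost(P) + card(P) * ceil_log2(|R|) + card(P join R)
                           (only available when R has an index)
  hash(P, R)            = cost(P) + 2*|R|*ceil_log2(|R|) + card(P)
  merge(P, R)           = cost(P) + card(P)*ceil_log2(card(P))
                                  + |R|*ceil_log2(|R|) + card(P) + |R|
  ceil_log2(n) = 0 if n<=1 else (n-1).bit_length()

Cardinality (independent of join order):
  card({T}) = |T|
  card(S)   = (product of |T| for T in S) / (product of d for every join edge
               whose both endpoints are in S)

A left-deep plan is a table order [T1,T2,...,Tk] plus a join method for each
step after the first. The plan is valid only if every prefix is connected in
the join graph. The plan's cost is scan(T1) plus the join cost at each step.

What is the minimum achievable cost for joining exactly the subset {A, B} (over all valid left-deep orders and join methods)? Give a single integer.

Selinger DP over subsets of {A,B}:
  {A}: scan cost=100, card=100
  {B}: scan cost=120, card=120
  {AB}: card=240; try (B,nl_idx)→1040, (A,nl_idx)→1200, (A,hash)→1640, (B,merge)→1860, (B,hash)→1880, (A,merge)→1880 …(+2); best=1040 via (B,nl_idx)

1040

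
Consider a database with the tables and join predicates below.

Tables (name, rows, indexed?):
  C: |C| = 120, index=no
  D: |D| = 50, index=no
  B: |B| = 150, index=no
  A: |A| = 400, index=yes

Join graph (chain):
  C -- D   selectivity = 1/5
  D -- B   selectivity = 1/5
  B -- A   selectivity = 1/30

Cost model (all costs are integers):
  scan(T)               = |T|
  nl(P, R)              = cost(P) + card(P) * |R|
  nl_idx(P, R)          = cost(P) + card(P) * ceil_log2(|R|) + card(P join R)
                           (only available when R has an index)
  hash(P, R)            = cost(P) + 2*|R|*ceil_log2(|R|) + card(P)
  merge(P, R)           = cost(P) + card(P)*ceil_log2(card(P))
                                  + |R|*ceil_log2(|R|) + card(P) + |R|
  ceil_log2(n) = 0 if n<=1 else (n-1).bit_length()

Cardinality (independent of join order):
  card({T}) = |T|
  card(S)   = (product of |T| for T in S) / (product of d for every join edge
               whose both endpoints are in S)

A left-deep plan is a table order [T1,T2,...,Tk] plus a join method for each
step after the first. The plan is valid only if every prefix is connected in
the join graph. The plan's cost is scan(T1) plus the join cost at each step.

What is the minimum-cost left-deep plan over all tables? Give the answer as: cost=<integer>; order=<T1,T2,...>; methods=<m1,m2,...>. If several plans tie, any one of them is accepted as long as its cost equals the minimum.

Selinger DP (subsets sized 1..n):
  {C}: scan cost=120, card=120
  {D}: scan cost=50, card=50
  {B}: scan cost=150, card=150
  {A}: scan cost=400, card=400
  {CD}: card=1200; try (D,hash)→840, (C,merge)→1360, (D,merge)→1430, (C,hash)→1780, (C,nl)→6050, (D,nl)→6120; best=840 via (D,hash)
  {BD}: card=1500; try (D,hash)→900, (B,merge)→1750, (D,merge)→1850, (B,hash)→2500, (B,nl)→7550, (D,nl)→7650; best=900 via (D,hash)
  {AB}: card=2000; try (B,hash)→3200, (A,nl_idx)→3500, (A,merge)→5500, (B,merge)→5750, (A,hash)→7500, (A,nl)→60150 …(+1); best=3200 via (B,hash)
  {BCD}: card=36000; try (C,hash)→4080, (B,hash)→4440, (B,merge)→16590, (C,merge)→19860, (B,nl)→180840, (C,nl)→180900; best=4080 via (C,hash)
  {ABD}: card=20000; try (D,hash)→5800, (A,hash)→9600, (A,merge)→22900, (D,merge)→27550, (A,nl_idx)→34400, (D,nl)→103200 …(+1); best=5800 via (D,hash)
  {ABCD}: card=480000; try (C,hash)→27480, (A,hash)→47280, (C,merge)→326760, (A,merge)→620080, (A,nl_idx)→808080, (C,nl)→2405800 …(+1); best=27480 via (C,hash)

cost=27480; order=A,B,D,C; methods=hash,hash,hash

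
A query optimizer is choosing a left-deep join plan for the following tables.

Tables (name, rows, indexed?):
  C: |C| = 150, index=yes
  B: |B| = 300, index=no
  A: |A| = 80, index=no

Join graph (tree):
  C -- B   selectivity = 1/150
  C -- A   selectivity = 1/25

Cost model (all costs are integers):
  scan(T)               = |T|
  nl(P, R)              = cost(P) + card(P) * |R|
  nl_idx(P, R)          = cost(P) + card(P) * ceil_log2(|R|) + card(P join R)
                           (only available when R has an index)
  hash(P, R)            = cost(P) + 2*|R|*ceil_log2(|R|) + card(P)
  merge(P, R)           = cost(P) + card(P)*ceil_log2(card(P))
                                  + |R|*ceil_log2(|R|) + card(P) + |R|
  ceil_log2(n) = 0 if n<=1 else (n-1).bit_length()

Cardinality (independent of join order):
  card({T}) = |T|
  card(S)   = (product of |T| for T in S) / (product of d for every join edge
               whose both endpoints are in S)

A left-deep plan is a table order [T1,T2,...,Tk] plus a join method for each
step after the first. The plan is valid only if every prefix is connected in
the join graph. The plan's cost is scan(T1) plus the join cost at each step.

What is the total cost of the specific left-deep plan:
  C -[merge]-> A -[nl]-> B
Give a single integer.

146140

step 1: scan C: cost=150, card=150
step 2: join A via merge
    card(P join A) = 150*80/(25) = 480
    cost = 150 + 150*8 + 80*7 + 150 + 80 = 2140
step 3: join B via nl
    card(P join B) = 480*300/(150) = 960
    cost = 2140 + 480*300 = 146140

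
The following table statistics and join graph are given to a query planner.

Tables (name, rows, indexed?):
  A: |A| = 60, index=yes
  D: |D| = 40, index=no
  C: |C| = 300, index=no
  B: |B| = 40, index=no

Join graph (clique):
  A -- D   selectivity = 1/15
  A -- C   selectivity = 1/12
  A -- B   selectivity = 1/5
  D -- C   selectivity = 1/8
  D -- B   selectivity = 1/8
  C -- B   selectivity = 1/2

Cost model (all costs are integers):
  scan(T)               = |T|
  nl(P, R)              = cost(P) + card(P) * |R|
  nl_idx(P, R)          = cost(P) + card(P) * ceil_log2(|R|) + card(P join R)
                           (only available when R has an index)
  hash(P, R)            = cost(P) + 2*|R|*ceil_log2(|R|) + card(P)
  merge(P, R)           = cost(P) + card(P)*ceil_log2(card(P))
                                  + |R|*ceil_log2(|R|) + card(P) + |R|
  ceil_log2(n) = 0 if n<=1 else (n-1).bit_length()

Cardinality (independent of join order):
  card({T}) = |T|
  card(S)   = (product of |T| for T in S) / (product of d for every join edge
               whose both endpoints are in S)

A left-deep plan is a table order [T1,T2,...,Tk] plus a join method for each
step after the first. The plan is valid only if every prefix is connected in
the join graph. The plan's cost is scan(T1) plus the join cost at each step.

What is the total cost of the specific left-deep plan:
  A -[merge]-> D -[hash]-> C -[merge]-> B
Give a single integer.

step 1: scan A: cost=60, card=60
step 2: join D via merge
    card(P join D) = 60*40/(15) = 160
    cost = 60 + 60*6 + 40*6 + 60 + 40 = 760
step 3: join C via hash
    card(P join C) = 160*300/(12*8) = 500
    cost = 760 + 2*300*9 + 160 = 6320
step 4: join B via merge
    card(P join B) = 500*40/(5*8*2) = 250
    cost = 6320 + 500*9 + 40*6 + 500 + 40 = 11600

11600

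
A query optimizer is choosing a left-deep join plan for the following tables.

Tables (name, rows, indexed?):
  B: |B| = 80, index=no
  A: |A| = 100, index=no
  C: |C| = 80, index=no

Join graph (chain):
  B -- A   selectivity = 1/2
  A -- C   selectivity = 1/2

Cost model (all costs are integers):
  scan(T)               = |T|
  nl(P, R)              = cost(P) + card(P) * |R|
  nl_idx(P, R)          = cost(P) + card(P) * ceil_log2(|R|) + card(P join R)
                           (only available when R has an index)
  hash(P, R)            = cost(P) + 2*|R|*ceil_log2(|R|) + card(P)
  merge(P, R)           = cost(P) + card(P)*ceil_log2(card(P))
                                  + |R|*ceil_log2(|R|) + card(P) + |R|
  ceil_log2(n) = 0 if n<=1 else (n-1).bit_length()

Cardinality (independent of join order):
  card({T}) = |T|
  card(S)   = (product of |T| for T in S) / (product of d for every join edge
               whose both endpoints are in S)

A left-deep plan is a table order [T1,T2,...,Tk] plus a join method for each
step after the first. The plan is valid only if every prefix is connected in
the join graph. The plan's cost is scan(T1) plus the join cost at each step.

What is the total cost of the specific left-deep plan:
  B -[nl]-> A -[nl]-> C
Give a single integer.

step 1: scan B: cost=80, card=80
step 2: join A via nl
    card(P join A) = 80*100/(2) = 4000
    cost = 80 + 80*100 = 8080
step 3: join C via nl
    card(P join C) = 4000*80/(2) = 160000
    cost = 8080 + 4000*80 = 328080

328080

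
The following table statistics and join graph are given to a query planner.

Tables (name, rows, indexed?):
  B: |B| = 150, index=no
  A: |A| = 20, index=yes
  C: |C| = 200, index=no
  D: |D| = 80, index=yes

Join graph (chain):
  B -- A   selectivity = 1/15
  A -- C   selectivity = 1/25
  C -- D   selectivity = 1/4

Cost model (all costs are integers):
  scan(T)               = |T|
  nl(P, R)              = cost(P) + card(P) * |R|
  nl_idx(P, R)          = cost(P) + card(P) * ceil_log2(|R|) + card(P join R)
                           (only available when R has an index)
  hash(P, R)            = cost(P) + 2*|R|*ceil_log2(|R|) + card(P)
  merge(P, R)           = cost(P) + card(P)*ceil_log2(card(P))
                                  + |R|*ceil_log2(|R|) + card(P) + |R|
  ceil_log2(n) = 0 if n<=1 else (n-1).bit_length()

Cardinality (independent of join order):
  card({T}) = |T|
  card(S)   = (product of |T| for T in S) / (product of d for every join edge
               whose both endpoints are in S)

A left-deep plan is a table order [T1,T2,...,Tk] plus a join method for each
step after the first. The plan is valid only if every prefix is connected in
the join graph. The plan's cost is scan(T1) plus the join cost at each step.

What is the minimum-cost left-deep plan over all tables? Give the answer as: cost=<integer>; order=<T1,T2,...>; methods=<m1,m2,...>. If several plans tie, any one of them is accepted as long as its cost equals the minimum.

cost=5880; order=C,A,B,D; methods=hash,hash,hash

Selinger DP (subsets sized 1..n):
  {B}: scan cost=150, card=150
  {A}: scan cost=20, card=20
  {C}: scan cost=200, card=200
  {D}: scan cost=80, card=80
  {AB}: card=200; try (A,hash)→500, (A,nl_idx)→1100, (B,merge)→1490, (A,merge)→1620, (B,hash)→2440, (B,nl)→3020 …(+1); best=500 via (A,hash)
  {AC}: card=160; try (A,hash)→600, (A,nl_idx)→1360, (C,merge)→1940, (A,merge)→2120, (C,hash)→3240, (C,nl)→4020 …(+1); best=600 via (A,hash)
  {CD}: card=4000; try (D,hash)→1520, (C,merge)→2520, (D,merge)→2640, (C,hash)→3360, (D,nl_idx)→5600, (C,nl)→16080 …(+1); best=1520 via (D,hash)
  {ABC}: card=1600; try (B,hash)→3160, (B,merge)→3390, (C,hash)→3900, (C,merge)→4100, (B,nl)→24600, (C,nl)→40500; best=3160 via (B,hash)
  {ACD}: card=3200; try (D,hash)→1880, (D,merge)→2680, (D,nl_idx)→4920, (A,hash)→5720, (D,nl)→13400, (A,nl_idx)→24720 …(+2); best=1880 via (D,hash)
  {ABCD}: card=32000; try (D,hash)→5880, (B,hash)→7480, (D,merge)→23000, (B,merge)→44830, (D,nl_idx)→46360, (D,nl)→131160 …(+1); best=5880 via (D,hash)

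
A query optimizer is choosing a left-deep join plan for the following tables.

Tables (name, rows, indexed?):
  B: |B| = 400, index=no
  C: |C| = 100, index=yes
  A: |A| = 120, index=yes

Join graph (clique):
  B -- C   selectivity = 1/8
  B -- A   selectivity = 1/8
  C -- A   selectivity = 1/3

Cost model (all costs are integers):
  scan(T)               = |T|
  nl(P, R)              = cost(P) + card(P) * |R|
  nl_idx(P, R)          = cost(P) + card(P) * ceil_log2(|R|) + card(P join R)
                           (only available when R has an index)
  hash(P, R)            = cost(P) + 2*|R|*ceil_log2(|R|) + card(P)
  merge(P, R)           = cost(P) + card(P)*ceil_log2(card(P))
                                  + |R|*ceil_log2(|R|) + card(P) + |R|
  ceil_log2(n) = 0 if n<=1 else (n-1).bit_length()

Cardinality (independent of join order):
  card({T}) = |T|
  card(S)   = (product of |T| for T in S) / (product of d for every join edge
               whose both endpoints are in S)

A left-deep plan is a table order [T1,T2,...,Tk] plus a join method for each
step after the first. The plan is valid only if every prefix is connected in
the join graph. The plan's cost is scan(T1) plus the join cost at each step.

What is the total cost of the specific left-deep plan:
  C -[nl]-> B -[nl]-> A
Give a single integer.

step 1: scan C: cost=100, card=100
step 2: join B via nl
    card(P join B) = 100*400/(8) = 5000
    cost = 100 + 100*400 = 40100
step 3: join A via nl
    card(P join A) = 5000*120/(8*3) = 25000
    cost = 40100 + 5000*120 = 640100

640100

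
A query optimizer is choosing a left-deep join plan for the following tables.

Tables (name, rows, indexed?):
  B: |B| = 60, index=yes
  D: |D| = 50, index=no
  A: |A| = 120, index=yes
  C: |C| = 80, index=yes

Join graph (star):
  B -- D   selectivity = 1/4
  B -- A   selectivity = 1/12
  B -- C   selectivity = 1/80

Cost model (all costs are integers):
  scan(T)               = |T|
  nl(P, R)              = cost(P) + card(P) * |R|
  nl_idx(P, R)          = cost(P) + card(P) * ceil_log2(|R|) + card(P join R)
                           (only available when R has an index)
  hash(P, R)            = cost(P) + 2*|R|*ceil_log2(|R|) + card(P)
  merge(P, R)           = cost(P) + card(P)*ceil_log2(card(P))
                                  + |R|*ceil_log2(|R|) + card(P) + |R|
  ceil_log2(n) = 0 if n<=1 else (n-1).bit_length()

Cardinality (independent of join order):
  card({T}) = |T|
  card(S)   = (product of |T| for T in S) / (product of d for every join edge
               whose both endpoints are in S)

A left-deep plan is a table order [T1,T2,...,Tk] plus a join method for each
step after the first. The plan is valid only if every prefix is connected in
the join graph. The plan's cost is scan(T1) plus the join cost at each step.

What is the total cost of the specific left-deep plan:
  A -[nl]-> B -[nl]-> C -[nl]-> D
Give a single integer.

85320

step 1: scan A: cost=120, card=120
step 2: join B via nl
    card(P join B) = 120*60/(12) = 600
    cost = 120 + 120*60 = 7320
step 3: join C via nl
    card(P join C) = 600*80/(80) = 600
    cost = 7320 + 600*80 = 55320
step 4: join D via nl
    card(P join D) = 600*50/(4) = 7500
    cost = 55320 + 600*50 = 85320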